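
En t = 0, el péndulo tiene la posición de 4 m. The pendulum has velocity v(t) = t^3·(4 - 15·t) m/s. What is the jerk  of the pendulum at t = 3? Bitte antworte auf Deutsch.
Ausgehend von der Geschwindigkeit v(t) = t^3·(4 - 15·t), nehmen wir 2 Ableitungen. Durch Ableiten von der Geschwindigkeit erhalten wir die Beschleunigung: a(t) = -15·t^3 + 3·t^2·(4 - 15·t). Durch Ableiten von der Beschleunigung erhalten wir den Ruck: j(t) = -90·t^2 + 6·t·(4 - 15·t). Wir haben den Ruck j(t) = -90·t^2 + 6·t·(4 - 15·t). Durch Einsetzen von t = 3: j(3) = -1548.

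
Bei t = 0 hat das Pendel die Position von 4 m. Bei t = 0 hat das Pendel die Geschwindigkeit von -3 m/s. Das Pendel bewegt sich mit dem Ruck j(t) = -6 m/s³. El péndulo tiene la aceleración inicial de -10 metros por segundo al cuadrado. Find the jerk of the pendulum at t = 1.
We have jerk j(t) = -6. Substituting t = 1: j(1) = -6.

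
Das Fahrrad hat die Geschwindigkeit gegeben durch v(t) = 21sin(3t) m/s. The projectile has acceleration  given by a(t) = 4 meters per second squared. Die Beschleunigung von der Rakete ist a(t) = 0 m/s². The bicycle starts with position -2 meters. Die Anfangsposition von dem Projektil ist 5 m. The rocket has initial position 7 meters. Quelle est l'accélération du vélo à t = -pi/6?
Nous devons dériver notre équation de la vitesse v(t) = 21·sin(3·t) 1 fois. En prenant d/dt de v(t), nous trouvons a(t) = 63·cos(3·t). De l'équation de l'accélération a(t) = 63·cos(3·t), nous substituons t = -pi/6 pour obtenir a = 0.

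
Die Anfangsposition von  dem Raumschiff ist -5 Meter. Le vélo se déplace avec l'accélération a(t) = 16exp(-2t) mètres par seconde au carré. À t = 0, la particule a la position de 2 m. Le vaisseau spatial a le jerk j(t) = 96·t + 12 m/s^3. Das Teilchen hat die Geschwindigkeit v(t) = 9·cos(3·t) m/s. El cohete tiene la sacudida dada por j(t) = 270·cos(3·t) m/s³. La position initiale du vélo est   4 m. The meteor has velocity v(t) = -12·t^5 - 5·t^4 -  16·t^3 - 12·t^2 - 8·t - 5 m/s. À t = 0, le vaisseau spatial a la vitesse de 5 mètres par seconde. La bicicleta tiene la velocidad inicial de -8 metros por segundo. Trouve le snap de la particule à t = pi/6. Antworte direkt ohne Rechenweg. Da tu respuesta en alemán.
Der Snap bei t = pi/6 ist s = 243.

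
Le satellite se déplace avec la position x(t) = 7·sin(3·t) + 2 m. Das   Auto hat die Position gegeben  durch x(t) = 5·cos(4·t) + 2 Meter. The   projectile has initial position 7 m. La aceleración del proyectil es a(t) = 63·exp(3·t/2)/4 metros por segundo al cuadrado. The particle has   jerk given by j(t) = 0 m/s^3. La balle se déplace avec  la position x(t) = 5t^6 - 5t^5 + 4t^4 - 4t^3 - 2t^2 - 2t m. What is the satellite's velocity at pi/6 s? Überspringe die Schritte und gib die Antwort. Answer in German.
v(pi/6) = 0.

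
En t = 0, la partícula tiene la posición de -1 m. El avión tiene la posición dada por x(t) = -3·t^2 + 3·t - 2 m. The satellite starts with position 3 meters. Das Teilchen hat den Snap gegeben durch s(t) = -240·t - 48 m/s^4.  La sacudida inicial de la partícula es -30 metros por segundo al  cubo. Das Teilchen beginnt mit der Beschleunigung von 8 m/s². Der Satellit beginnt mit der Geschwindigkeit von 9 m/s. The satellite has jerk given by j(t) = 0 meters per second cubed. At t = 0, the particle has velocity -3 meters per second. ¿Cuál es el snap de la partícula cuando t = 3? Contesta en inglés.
Using s(t) = -240·t - 48 and substituting t = 3, we find s = -768.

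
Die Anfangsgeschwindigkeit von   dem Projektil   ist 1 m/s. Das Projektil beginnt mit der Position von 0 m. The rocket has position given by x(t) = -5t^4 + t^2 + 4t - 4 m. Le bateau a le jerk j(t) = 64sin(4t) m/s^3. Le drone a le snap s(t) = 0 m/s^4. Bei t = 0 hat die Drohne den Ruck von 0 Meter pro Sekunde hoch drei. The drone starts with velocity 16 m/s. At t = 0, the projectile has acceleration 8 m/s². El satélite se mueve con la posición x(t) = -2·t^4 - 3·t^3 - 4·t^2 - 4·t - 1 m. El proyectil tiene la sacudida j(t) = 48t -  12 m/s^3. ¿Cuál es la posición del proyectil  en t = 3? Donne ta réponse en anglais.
To find the answer, we compute 3 integrals of j(t) = 48·t - 12. The antiderivative of jerk is acceleration. Using a(0) = 8, we get a(t) = 24·t^2 - 12·t + 8. Integrating acceleration and using the initial condition v(0) = 1, we get v(t) = 8·t^3 - 6·t^2 + 8·t + 1. The antiderivative of velocity is position. Using x(0) = 0, we get x(t) = 2·t^4 - 2·t^3 + 4·t^2 + t. Using x(t) = 2·t^4 - 2·t^3 + 4·t^2 + t and substituting t = 3, we find x = 147.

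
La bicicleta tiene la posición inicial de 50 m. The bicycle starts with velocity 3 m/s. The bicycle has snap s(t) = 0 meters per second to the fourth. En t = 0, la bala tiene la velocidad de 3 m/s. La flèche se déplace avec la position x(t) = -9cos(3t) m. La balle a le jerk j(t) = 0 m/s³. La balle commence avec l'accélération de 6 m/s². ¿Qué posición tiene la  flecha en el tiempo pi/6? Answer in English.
We have position x(t) = -9·cos(3·t). Substituting t = pi/6: x(pi/6) = 0.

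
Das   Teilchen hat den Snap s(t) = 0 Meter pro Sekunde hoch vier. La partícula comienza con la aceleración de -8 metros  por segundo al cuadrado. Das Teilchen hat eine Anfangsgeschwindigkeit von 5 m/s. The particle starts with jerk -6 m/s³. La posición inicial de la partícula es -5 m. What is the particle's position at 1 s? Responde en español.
Partiendo del snap s(t) = 0, tomamos 4 integrales. La integral del snap, con j(0) = -6, da la sacudida: j(t) = -6. Tomando ∫j(t)dt y aplicando a(0) = -8, encontramos a(t) = -6·t - 8. La integral de la aceleración es la velocidad. Usando v(0) = 5, obtenemos v(t) = -3·t^2 - 8·t + 5. Tomando ∫v(t)dt y aplicando x(0) = -5, encontramos x(t) = -t^3 - 4·t^2 + 5·t - 5. De la ecuación de la posición x(t) = -t^3 - 4·t^2 + 5·t - 5, sustituimos t = 1 para obtener x = -5.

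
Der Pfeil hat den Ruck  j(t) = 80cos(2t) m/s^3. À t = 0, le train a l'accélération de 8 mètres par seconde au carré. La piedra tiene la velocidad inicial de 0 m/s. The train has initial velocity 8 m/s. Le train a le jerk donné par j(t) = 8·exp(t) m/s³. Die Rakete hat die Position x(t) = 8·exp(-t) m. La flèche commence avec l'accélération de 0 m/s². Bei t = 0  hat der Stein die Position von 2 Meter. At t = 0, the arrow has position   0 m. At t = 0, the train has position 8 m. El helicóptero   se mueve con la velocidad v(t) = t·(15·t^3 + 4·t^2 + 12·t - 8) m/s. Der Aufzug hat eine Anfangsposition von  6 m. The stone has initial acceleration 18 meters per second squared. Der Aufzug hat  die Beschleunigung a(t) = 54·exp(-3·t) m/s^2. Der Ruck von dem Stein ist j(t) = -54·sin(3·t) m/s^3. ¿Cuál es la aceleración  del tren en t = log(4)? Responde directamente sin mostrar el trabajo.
La aceleración en t = log(4) es a = 32.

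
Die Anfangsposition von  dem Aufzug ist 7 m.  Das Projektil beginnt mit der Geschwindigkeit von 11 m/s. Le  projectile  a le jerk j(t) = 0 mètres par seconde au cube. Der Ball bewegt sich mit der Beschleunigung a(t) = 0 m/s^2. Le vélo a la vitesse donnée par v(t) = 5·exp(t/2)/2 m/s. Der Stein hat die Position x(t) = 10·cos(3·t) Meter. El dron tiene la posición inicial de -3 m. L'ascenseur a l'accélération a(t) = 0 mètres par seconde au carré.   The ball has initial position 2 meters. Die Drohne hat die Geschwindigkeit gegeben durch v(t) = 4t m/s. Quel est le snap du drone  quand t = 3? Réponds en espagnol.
Debemos derivar nuestra ecuación de la velocidad v(t) = 4·t 3 veces. La derivada de la velocidad da la aceleración: a(t) = 4. La derivada de la aceleración da la sacudida: j(t) = 0. Tomando d/dt de j(t), encontramos s(t) = 0. Usando s(t) = 0 y sustituyendo t = 3, encontramos s = 0.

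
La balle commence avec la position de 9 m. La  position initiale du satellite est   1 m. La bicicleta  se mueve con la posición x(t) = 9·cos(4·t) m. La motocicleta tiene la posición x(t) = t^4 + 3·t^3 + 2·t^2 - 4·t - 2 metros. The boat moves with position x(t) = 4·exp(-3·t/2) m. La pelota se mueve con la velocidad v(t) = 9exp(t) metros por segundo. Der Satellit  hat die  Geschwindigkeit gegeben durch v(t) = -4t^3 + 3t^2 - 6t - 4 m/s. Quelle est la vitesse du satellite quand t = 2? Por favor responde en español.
Usando v(t) = -4·t^3 + 3·t^2 - 6·t - 4 y sustituyendo t = 2, encontramos v = -36.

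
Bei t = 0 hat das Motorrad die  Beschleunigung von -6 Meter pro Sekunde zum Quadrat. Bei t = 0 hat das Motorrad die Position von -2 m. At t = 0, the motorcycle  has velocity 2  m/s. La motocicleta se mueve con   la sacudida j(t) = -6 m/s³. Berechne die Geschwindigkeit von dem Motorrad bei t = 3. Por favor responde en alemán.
Wir müssen das Integral unserer Gleichung für den Ruck j(t) = -6 2-mal finden. Die Stammfunktion von dem Ruck, mit a(0) = -6, ergibt die Beschleunigung: a(t) = -6·t - 6. Durch Integration von der Beschleunigung und Verwendung der Anfangsbedingung v(0) = 2, erhalten wir v(t) = -3·t^2 - 6·t + 2. Mit v(t) = -3·t^2 - 6·t + 2 und Einsetzen von t = 3, finden wir v = -43.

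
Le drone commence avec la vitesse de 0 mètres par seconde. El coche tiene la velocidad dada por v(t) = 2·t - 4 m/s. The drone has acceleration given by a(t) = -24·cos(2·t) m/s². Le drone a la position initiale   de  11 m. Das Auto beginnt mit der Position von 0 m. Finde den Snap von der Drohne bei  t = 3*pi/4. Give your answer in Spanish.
Para resolver esto, necesitamos tomar 2 derivadas de nuestra ecuación de la aceleración a(t) = -24·cos(2·t). Derivando la aceleración, obtenemos la sacudida: j(t) = 48·sin(2·t). Derivando la sacudida, obtenemos el snap: s(t) = 96·cos(2·t). Tenemos el snap s(t) = 96·cos(2·t). Sustituyendo t = 3*pi/4: s(3*pi/4) = 0.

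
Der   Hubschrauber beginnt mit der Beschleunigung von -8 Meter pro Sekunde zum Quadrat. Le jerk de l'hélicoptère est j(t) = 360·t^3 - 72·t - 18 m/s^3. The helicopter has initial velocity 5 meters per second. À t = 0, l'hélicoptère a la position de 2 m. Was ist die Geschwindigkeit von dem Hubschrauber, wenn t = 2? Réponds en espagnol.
Para resolver esto, necesitamos tomar 2 antiderivadas de nuestra ecuación de la sacudida j(t) = 360·t^3 - 72·t - 18. La integral de la sacudida, con a(0) = -8, da la aceleración: a(t) = 90·t^4 - 36·t^2 - 18·t - 8. Integrando la aceleración y usando la condición inicial v(0) = 5, obtenemos v(t) = 18·t^5 - 12·t^3 - 9·t^2 - 8·t + 5. De la ecuación de la velocidad v(t) = 18·t^5 - 12·t^3 - 9·t^2 - 8·t + 5, sustituimos t = 2 para obtener v = 433.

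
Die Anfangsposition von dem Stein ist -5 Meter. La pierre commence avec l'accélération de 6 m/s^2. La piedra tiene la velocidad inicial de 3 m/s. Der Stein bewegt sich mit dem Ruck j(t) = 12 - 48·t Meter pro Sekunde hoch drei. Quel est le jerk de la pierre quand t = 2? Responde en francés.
En utilisant j(t) = 12 - 48·t et en substituant t = 2, nous trouvons j = -84.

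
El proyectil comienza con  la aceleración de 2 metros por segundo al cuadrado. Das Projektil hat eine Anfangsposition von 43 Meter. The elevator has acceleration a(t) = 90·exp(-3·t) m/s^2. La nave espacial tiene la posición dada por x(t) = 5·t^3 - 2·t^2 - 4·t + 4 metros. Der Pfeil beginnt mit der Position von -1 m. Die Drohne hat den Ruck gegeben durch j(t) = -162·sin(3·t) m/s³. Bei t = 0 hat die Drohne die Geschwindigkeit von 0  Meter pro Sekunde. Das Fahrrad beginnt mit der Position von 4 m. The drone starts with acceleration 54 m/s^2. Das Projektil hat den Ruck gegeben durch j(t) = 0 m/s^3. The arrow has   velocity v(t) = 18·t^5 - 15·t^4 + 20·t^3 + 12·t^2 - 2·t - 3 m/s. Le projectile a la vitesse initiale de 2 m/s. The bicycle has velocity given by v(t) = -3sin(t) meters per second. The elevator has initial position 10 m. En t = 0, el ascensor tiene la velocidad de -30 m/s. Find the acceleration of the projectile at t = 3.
We must find the integral of our jerk equation j(t) = 0 1 time. The integral of jerk is acceleration. Using a(0) = 2, we get a(t) = 2. From the given acceleration equation a(t) = 2, we substitute t = 3 to get a = 2.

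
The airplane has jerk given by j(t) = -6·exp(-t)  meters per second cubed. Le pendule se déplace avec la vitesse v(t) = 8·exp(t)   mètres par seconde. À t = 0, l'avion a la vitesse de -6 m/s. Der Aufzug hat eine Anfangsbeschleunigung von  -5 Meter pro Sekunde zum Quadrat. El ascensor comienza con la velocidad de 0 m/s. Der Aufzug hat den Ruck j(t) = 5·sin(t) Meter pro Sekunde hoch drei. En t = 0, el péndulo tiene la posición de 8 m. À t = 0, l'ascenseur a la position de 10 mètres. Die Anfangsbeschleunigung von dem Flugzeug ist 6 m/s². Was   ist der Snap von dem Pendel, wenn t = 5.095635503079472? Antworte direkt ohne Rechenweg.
s(5.095635503079472) = 1306.46075306642.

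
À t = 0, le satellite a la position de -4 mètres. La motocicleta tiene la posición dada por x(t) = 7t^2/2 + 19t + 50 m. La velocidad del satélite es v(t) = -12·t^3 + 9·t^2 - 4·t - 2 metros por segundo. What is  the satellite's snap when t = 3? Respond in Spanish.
Debemos derivar nuestra ecuación de la velocidad v(t) = -12·t^3 + 9·t^2 - 4·t - 2 3 veces. La derivada de la velocidad da la aceleración: a(t) = -36·t^2 + 18·t - 4. Derivando la aceleración, obtenemos la sacudida: j(t) = 18 - 72·t. La derivada de la sacudida da el snap: s(t) = -72. De la ecuación del snap s(t) = -72, sustituimos t = 3 para obtener s = -72.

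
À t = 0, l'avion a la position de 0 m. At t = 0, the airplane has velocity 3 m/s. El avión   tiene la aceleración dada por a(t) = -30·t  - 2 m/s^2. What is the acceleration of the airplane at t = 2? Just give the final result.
a(2) = -62.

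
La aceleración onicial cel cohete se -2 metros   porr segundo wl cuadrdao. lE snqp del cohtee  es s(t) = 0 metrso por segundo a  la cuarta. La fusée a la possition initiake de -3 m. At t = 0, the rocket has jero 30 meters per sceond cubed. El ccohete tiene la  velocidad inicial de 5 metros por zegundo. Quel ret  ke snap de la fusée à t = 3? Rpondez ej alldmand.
Wir haben den Snap s(t) = 0. Durch Einsetzen von t = 3: s(3) = 0.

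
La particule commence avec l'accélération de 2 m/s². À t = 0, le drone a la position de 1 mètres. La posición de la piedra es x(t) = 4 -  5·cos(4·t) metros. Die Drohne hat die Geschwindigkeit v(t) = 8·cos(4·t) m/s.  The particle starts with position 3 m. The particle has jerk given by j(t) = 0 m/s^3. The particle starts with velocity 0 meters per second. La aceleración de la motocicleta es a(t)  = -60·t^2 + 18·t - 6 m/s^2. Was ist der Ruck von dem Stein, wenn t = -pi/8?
Wir müssen unsere Gleichung für die Position x(t) = 4 - 5·cos(4·t) 3-mal ableiten. Durch Ableiten von der Position erhalten wir die Geschwindigkeit: v(t) = 20·sin(4·t). Durch Ableiten von der Geschwindigkeit erhalten wir die Beschleunigung: a(t) = 80·cos(4·t). Mit d/dt von a(t) finden wir j(t) = -320·sin(4·t). Aus der Gleichung für den Ruck j(t) = -320·sin(4·t), setzen wir t = -pi/8 ein und erhalten j = 320.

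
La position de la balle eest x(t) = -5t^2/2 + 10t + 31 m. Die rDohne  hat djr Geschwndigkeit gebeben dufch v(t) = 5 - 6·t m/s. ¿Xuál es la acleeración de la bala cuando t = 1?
Partiendo de la posición x(t) = -5·t^2/2 + 10·t + 31, tomamos 2 derivadas. Derivando la posición, obtenemos la velocidad: v(t) = 10 - 5·t. La derivada de la velocidad da la aceleración: a(t) = -5. Tenemos la aceleración a(t) = -5. Sustituyendo t = 1: a(1) = -5.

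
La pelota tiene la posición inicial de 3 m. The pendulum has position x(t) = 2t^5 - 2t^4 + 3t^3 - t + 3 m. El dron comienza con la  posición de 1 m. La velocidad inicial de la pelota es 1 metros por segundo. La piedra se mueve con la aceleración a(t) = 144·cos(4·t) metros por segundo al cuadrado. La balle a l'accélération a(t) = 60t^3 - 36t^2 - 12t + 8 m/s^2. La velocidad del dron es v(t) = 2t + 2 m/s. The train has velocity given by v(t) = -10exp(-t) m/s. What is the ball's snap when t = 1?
To solve this, we need to take 2 derivatives of our acceleration equation a(t) = 60·t^3 - 36·t^2 - 12·t + 8. Differentiating acceleration, we get jerk: j(t) = 180·t^2 - 72·t - 12. Differentiating jerk, we get snap: s(t) = 360·t - 72. Using s(t) = 360·t - 72 and substituting t = 1, we find s = 288.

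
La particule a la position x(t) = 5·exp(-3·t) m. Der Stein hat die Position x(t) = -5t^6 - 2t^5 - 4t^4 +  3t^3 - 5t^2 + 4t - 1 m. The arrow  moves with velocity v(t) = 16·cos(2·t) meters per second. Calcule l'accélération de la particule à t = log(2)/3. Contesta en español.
Partiendo de la posición x(t) = 5·exp(-3·t), tomamos 2 derivadas. Derivando la posición, obtenemos la velocidad: v(t) = -15·exp(-3·t). La derivada de la velocidad da la aceleración: a(t) = 45·exp(-3·t). Tenemos la aceleración a(t) = 45·exp(-3·t). Sustituyendo t = log(2)/3: a(log(2)/3) = 45/2.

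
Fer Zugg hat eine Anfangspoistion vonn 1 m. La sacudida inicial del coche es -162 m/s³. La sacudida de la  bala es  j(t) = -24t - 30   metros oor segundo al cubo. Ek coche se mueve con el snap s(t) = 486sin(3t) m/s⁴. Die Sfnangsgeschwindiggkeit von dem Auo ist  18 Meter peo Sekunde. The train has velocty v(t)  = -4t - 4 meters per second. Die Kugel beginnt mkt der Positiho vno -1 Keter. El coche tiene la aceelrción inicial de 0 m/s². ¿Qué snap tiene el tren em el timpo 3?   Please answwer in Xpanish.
Para resolver esto, necesitamos tomar 3 derivadas de nuestra ecuación de la velocidad v(t) = -4·t - 4. Tomando d/dt de v(t), encontramos a(t) = -4. Tomando d/dt de a(t), encontramos j(t) = 0. Derivando la sacudida, obtenemos el snap: s(t) = 0. Usando s(t) = 0 y sustituyendo t = 3, encontramos s = 0.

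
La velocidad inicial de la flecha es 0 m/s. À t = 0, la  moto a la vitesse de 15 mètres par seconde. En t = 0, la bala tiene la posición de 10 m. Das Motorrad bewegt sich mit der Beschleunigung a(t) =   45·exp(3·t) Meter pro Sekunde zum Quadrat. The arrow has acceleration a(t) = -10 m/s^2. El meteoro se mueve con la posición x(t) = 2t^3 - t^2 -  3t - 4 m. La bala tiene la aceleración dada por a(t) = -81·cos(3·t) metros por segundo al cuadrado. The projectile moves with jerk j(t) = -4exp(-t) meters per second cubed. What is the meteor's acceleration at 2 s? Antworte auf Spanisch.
Para resolver esto, necesitamos tomar 2 derivadas de nuestra ecuación de la posición x(t) = 2·t^3 - t^2 - 3·t - 4. Tomando d/dt de x(t), encontramos v(t) = 6·t^2 - 2·t - 3. La derivada de la velocidad da la aceleración: a(t) = 12·t - 2. Usando a(t) = 12·t - 2 y sustituyendo t = 2, encontramos a = 22.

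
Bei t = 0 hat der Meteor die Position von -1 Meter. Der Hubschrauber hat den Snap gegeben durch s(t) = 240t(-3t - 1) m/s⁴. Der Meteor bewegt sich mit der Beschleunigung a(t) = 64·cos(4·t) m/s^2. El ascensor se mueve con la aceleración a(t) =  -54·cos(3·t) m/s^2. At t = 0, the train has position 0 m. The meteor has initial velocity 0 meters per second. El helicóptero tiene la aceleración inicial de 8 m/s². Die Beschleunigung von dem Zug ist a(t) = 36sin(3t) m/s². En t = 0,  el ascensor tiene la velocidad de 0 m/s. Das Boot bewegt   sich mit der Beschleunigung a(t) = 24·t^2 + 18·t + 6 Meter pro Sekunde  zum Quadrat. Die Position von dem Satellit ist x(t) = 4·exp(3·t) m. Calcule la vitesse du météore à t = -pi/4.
Nous devons intégrer notre équation de l'accélération a(t) = 64·cos(4·t) 1 fois. La primitive de l'accélération est la vitesse. En utilisant v(0) = 0, nous obtenons v(t) = 16·sin(4·t). En utilisant v(t) = 16·sin(4·t) et en substituant t = -pi/4, nous trouvons v = 0.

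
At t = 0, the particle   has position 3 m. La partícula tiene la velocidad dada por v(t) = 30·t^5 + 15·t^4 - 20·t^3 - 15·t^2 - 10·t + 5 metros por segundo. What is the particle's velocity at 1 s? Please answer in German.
Wir haben die Geschwindigkeit v(t) = 30·t^5 + 15·t^4 - 20·t^3 - 15·t^2 - 10·t + 5. Durch Einsetzen von t = 1: v(1) = 5.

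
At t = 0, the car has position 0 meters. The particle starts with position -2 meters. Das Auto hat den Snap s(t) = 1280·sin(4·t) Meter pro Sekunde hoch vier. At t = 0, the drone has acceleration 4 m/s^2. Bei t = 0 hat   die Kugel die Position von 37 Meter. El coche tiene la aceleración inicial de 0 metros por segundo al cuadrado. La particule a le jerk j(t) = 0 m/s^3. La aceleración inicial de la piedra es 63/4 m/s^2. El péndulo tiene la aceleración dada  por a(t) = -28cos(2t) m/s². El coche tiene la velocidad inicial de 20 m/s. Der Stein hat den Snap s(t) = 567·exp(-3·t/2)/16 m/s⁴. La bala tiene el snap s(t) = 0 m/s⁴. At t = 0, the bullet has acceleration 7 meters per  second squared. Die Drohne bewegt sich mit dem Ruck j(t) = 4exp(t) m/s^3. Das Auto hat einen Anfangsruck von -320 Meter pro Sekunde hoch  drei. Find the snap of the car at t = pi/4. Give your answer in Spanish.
Usando s(t) = 1280·sin(4·t) y sustituyendo t = pi/4, encontramos s = 0.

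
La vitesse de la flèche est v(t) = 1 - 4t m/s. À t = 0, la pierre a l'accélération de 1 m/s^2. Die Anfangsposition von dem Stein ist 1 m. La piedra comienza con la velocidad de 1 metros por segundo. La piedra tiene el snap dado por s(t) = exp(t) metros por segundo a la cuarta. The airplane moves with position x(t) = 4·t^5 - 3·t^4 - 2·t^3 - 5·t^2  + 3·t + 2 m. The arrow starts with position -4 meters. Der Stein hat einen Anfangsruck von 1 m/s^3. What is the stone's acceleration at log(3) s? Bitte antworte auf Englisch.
To find the answer, we compute 2 integrals of s(t) = exp(t). Finding the antiderivative of s(t) and using j(0) = 1: j(t) = exp(t). The integral of jerk is acceleration. Using a(0) = 1, we get a(t) = exp(t). We have acceleration a(t) = exp(t). Substituting t = log(3): a(log(3)) = 3.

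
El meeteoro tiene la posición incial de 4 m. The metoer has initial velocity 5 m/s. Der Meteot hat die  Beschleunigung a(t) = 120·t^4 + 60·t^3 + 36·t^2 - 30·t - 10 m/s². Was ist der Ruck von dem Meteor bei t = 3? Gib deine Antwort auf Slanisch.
Debemos derivar nuestra ecuación de la aceleración a(t) = 120·t^4 + 60·t^3 + 36·t^2 - 30·t - 10 1 vez. Tomando d/dt de a(t), encontramos j(t) = 480·t^3 + 180·t^2 + 72·t - 30. Tenemos la sacudida j(t) = 480·t^3 + 180·t^2 + 72·t - 30. Sustituyendo t = 3: j(3) = 14766.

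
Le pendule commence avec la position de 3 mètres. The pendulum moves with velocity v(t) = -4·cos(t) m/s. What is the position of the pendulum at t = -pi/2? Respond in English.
We must find the antiderivative of our velocity equation v(t) = -4·cos(t) 1 time. The integral of velocity is position. Using x(0) = 3, we get x(t) = 3 - 4·sin(t). From the given position equation x(t) = 3 - 4·sin(t), we substitute t = -pi/2 to get x = 7.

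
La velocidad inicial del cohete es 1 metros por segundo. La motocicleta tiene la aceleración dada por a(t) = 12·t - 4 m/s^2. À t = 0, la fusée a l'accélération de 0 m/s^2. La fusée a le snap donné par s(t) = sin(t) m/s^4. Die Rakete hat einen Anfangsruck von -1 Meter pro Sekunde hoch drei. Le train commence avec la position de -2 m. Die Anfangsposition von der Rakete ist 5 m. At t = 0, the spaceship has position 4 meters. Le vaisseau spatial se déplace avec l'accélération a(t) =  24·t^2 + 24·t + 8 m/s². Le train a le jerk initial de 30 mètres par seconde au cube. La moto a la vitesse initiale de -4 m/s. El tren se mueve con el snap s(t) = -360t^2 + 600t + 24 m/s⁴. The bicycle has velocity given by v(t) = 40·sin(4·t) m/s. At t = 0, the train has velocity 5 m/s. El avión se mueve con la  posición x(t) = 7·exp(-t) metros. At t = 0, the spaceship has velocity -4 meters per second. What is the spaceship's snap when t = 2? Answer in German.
Um dies zu lösen, müssen wir 2 Ableitungen unserer Gleichung für die Beschleunigung a(t) = 24·t^2 + 24·t + 8 nehmen. Durch Ableiten von der Beschleunigung erhalten wir den Ruck: j(t) = 48·t + 24. Mit d/dt von j(t) finden wir s(t) = 48. Mit s(t) = 48 und Einsetzen von t = 2, finden wir s = 48.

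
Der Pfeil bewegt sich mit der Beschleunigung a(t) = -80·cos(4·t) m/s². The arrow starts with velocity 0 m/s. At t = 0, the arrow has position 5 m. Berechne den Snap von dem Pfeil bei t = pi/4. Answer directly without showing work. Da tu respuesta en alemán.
Bei t = pi/4, s = -1280.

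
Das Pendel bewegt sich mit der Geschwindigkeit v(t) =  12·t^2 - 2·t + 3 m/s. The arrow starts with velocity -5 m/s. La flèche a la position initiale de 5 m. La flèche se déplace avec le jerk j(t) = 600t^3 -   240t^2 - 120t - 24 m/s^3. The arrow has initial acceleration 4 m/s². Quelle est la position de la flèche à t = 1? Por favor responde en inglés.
To find the answer, we compute 3 antiderivatives of j(t) = 600·t^3 - 240·t^2 - 120·t - 24. The integral of jerk, with a(0) = 4, gives acceleration: a(t) = 150·t^4 - 80·t^3 - 60·t^2 - 24·t + 4. Taking ∫a(t)dt and applying v(0) = -5, we find v(t) = 30·t^5 - 20·t^4 - 20·t^3 - 12·t^2 + 4·t - 5. Finding the integral of v(t) and using x(0) = 5: x(t) = 5·t^6 - 4·t^5 - 5·t^4 - 4·t^3 + 2·t^2 - 5·t + 5. From the given position equation x(t) = 5·t^6 - 4·t^5 - 5·t^4 - 4·t^3 + 2·t^2 - 5·t + 5, we substitute t = 1 to get x = -6.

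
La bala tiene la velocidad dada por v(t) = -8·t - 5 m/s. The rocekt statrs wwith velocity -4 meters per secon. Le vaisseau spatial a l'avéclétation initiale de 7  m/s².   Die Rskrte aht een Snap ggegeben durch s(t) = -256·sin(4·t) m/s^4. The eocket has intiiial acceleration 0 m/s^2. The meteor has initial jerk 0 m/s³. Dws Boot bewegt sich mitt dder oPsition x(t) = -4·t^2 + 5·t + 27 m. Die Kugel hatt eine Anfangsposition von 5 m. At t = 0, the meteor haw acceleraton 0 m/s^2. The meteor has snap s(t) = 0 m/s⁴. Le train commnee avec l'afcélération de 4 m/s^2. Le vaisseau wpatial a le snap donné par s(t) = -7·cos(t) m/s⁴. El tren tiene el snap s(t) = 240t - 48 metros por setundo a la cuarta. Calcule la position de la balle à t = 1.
Nous devons trouver l'intégrale de notre équation de la vitesse v(t) = -8·t - 5 1 fois. En intégrant la vitesse et en utilisant la condition initiale x(0) = 5, nous obtenons x(t) = -4·t^2 - 5·t + 5. De l'équation de la position x(t) = -4·t^2 - 5·t + 5, nous substituons t = 1 pour obtenir x = -4.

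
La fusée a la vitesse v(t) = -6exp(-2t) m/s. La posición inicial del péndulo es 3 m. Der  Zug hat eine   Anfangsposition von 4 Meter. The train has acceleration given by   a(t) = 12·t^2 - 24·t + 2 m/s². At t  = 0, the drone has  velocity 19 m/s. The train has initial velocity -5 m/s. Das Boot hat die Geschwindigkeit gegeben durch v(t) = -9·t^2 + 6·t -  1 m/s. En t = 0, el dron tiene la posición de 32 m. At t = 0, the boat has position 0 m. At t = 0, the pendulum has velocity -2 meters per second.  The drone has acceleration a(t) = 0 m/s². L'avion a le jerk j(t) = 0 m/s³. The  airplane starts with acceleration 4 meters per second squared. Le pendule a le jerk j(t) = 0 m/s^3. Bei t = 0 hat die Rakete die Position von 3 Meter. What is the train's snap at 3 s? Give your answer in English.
To solve this, we need to take 2 derivatives of our acceleration equation a(t) = 12·t^2 - 24·t + 2. The derivative of acceleration gives jerk: j(t) = 24·t - 24. The derivative of jerk gives snap: s(t) = 24. Using s(t) = 24 and substituting t = 3, we find s = 24.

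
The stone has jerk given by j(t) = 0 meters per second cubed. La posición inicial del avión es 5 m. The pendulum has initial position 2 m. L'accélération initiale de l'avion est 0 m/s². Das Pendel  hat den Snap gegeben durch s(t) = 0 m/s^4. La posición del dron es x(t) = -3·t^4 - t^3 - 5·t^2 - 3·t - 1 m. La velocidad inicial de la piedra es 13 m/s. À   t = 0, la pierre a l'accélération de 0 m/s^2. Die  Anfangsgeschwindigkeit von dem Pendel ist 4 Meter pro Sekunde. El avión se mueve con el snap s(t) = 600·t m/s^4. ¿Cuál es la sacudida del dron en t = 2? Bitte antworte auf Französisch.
En partant de la position x(t) = -3·t^4 - t^3 - 5·t^2 - 3·t - 1, nous prenons 3 dérivées. La dérivée de la position donne la vitesse: v(t) = -12·t^3 - 3·t^2 - 10·t - 3. En prenant d/dt de v(t), nous trouvons a(t) = -36·t^2 - 6·t - 10. En prenant d/dt de a(t), nous trouvons j(t) = -72·t - 6. De l'équation du jerk j(t) = -72·t - 6, nous substituons t = 2 pour obtenir j = -150.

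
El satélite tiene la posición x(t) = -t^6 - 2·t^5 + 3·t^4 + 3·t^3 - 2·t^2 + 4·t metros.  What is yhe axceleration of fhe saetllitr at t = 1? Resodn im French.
Nous devons dériver notre équation de la position x(t) = -t^6 - 2·t^5 + 3·t^4 + 3·t^3 - 2·t^2 + 4·t 2 fois. La dérivée de la position donne la vitesse: v(t) = -6·t^5 - 10·t^4 + 12·t^3 + 9·t^2 - 4·t + 4. En dérivant la vitesse, nous obtenons l'accélération: a(t) = -30·t^4 - 40·t^3 + 36·t^2 + 18·t - 4. De l'équation de l'accélération a(t) = -30·t^4 - 40·t^3 + 36·t^2 + 18·t - 4, nous substituons t = 1 pour obtenir a = -20.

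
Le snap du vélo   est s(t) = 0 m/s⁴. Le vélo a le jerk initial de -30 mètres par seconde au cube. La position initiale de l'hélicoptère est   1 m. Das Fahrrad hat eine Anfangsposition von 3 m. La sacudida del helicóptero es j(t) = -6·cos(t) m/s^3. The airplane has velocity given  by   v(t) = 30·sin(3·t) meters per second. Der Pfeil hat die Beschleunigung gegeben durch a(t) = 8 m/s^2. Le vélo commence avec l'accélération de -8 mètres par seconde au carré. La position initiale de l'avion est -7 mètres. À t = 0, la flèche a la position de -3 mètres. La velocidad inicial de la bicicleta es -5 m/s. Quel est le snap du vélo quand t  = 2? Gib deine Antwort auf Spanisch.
Usando s(t) = 0 y sustituyendo t = 2, encontramos s = 0.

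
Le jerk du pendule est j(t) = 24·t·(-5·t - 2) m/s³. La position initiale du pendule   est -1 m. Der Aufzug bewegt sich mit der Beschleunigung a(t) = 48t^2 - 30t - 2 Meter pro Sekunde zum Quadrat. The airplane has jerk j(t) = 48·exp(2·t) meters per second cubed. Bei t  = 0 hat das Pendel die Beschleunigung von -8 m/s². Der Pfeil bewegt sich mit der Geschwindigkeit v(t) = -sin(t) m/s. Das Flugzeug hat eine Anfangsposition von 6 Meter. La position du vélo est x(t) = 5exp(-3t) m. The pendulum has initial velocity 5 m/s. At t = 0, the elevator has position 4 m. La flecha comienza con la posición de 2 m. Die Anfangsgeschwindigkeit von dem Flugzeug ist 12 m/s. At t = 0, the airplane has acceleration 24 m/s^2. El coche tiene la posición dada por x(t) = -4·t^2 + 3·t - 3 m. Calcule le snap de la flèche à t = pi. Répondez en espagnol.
Partiendo de la velocidad v(t) = -sin(t), tomamos 3 derivadas. Tomando d/dt de v(t), encontramos a(t) = -cos(t). Tomando d/dt de a(t), encontramos j(t) = sin(t). La derivada de la sacudida da el snap: s(t) = cos(t). Usando s(t) = cos(t) y sustituyendo t = pi, encontramos s = -1.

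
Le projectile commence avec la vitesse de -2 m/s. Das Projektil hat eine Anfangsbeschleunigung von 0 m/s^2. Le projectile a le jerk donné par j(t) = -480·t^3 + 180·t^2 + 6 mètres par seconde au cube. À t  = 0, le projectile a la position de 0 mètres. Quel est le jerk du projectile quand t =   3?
De l'équation du jerk j(t) = -480·t^3 + 180·t^2 + 6, nous substituons t = 3 pour obtenir j = -11334.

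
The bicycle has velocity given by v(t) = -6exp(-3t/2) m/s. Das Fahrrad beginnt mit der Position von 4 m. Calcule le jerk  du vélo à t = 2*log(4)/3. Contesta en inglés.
Starting from velocity v(t) = -6·exp(-3·t/2), we take 2 derivatives. Taking d/dt of v(t), we find a(t) = 9·exp(-3·t/2). Taking d/dt of a(t), we find j(t) = -27·exp(-3·t/2)/2. We have jerk j(t) = -27·exp(-3·t/2)/2. Substituting t = 2*log(4)/3: j(2*log(4)/3) = -27/8.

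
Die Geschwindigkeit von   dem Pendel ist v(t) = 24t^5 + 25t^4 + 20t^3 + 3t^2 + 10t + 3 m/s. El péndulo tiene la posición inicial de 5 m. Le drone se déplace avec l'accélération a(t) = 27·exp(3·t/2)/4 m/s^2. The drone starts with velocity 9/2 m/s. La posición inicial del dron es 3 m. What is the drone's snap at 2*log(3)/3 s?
We must differentiate our acceleration equation a(t) = 27·exp(3·t/2)/4 2 times. Differentiating acceleration, we get jerk: j(t) = 81·exp(3·t/2)/8. The derivative of jerk gives snap: s(t) = 243·exp(3·t/2)/16. Using s(t) = 243·exp(3·t/2)/16 and substituting t = 2*log(3)/3, we find s = 729/16.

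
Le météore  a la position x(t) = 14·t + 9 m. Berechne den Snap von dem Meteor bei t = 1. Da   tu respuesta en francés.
Nous devons dériver notre équation de la position x(t) = 14·t + 9 4 fois. En prenant d/dt de x(t), nous trouvons v(t) = 14. En prenant d/dt de v(t), nous trouvons a(t) = 0. La dérivée de l'accélération donne le jerk: j(t) = 0. En prenant d/dt de j(t), nous trouvons s(t) = 0. De l'équation du snap s(t) = 0, nous substituons t = 1 pour obtenir s = 0.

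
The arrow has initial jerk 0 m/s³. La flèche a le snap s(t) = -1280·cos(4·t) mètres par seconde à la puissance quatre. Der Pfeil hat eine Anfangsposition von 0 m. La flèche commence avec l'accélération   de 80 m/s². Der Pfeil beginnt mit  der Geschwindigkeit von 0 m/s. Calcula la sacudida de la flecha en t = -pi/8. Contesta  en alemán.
Um dies zu lösen, müssen wir 1 Stammfunktion unserer Gleichung für den Snap s(t) = -1280·cos(4·t) finden. Durch Integration von dem Snap und Verwendung der Anfangsbedingung j(0) = 0, erhalten wir j(t) = -320·sin(4·t). Mit j(t) = -320·sin(4·t) und Einsetzen von t = -pi/8, finden wir j = 320.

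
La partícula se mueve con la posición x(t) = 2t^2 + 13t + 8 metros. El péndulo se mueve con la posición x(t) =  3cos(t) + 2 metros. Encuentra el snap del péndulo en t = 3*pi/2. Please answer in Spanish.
Partiendo de la posición x(t) = 3·cos(t) + 2, tomamos 4 derivadas. La derivada de la posición da la velocidad: v(t) = -3·sin(t). La derivada de la velocidad da la aceleración: a(t) = -3·cos(t). Tomando d/dt de a(t), encontramos j(t) = 3·sin(t). Derivando la sacudida, obtenemos el snap: s(t) = 3·cos(t). Usando s(t) = 3·cos(t) y sustituyendo t = 3*pi/2, encontramos s = 0.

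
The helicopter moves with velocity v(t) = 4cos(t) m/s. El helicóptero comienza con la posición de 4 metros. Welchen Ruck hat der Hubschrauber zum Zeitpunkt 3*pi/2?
Ausgehend von der Geschwindigkeit v(t) = 4·cos(t), nehmen wir 2 Ableitungen. Die Ableitung von der Geschwindigkeit ergibt die Beschleunigung: a(t) = -4·sin(t). Mit d/dt von a(t) finden wir j(t) = -4·cos(t). Aus der Gleichung für den Ruck j(t) = -4·cos(t), setzen wir t = 3*pi/2 ein und erhalten j = 0.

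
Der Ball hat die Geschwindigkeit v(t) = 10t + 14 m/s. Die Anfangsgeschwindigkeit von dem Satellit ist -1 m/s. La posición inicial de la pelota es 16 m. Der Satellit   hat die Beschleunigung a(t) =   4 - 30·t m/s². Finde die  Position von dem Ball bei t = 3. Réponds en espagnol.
Necesitamos integrar nuestra ecuación de la velocidad v(t) = 10·t + 14 1 vez. Integrando la velocidad y usando la condición inicial x(0) = 16, obtenemos x(t) = 5·t^2 + 14·t + 16. Tenemos la posición x(t) = 5·t^2 + 14·t + 16. Sustituyendo t = 3: x(3) = 103.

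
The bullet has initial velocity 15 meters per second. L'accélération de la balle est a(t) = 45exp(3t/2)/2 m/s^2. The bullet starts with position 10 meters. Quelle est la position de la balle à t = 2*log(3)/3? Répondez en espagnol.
Necesitamos integrar nuestra ecuación de la aceleración a(t) = 45·exp(3·t/2)/2 2 veces. La integral de la aceleración, con v(0) = 15, da la velocidad: v(t) = 15·exp(3·t/2). La antiderivada de la velocidad, con x(0) = 10, da la posición: x(t) = 10·exp(3·t/2). Tenemos la posición x(t) = 10·exp(3·t/2). Sustituyendo t = 2*log(3)/3: x(2*log(3)/3) = 30.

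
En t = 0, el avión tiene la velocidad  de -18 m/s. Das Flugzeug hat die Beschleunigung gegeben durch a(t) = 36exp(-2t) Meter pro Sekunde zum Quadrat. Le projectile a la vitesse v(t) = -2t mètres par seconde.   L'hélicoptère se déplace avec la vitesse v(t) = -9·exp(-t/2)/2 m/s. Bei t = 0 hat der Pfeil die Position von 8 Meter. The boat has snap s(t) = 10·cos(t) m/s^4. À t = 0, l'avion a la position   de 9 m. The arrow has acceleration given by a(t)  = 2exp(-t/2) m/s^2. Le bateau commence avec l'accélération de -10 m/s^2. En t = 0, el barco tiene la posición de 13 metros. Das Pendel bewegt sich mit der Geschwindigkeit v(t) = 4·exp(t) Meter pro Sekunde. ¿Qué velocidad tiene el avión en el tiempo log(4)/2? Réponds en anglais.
We need to integrate our acceleration equation a(t) = 36·exp(-2·t) 1 time. The integral of acceleration, with v(0) = -18, gives velocity: v(t) = -18·exp(-2·t). We have velocity v(t) = -18·exp(-2·t). Substituting t = log(4)/2: v(log(4)/2) = -9/2.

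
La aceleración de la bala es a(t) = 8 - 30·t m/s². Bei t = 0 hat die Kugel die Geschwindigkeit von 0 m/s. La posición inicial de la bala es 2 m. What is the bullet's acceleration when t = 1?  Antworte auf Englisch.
Using a(t) = 8 - 30·t and substituting t = 1, we find a = -22.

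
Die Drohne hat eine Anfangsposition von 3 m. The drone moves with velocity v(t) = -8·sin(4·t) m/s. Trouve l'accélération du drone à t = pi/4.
En partant de la vitesse v(t) = -8·sin(4·t), nous prenons 1 dérivée. La dérivée de la vitesse donne l'accélération: a(t) = -32·cos(4·t). Nous avons l'accélération a(t) = -32·cos(4·t). En substituant t = pi/4: a(pi/4) = 32.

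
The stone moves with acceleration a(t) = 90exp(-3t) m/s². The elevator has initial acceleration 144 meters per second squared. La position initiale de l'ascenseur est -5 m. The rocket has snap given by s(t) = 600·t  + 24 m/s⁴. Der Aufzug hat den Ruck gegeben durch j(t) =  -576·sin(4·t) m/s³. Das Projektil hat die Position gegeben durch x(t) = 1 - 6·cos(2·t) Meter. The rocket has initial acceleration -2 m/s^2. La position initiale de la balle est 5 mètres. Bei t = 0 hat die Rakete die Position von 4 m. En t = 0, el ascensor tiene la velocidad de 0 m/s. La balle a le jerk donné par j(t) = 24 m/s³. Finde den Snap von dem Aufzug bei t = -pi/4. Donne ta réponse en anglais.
Starting from jerk j(t) = -576·sin(4·t), we take 1 derivative. Differentiating jerk, we get snap: s(t) = -2304·cos(4·t). We have snap s(t) = -2304·cos(4·t). Substituting t = -pi/4: s(-pi/4) = 2304.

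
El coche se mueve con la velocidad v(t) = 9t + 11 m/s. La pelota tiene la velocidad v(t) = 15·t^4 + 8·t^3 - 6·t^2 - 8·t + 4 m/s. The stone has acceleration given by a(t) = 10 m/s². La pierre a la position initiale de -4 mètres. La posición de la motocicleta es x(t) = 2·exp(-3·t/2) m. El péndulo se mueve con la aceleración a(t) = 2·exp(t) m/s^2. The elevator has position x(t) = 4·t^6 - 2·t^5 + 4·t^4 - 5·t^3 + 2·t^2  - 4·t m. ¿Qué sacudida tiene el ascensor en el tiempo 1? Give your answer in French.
Pour résoudre ceci, nous devons prendre 3 dérivées de notre équation de la position x(t) = 4·t^6 - 2·t^5 + 4·t^4 - 5·t^3 + 2·t^2 - 4·t. La dérivée de la position donne la vitesse: v(t) = 24·t^5 - 10·t^4 + 16·t^3 - 15·t^2 + 4·t - 4. En prenant d/dt de v(t), nous trouvons a(t) = 120·t^4 - 40·t^3 + 48·t^2 - 30·t + 4. En dérivant l'accélération, nous obtenons le jerk: j(t) = 480·t^3 - 120·t^2 + 96·t - 30. De l'équation du jerk j(t) = 480·t^3 - 120·t^2 + 96·t - 30, nous substituons t = 1 pour obtenir j = 426.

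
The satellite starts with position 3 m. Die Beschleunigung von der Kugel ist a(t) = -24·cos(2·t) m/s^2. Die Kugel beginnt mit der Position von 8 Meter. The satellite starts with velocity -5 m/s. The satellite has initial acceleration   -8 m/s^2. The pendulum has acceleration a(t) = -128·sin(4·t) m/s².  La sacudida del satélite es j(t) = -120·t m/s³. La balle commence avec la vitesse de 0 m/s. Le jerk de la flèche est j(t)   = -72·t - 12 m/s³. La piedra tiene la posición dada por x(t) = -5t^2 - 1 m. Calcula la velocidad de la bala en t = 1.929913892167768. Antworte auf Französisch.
En partant de l'accélération a(t) = -24·cos(2·t), nous prenons 1 intégrale. En intégrant l'accélération et en utilisant la condition initiale v(0) = 0, nous obtenons v(t) = -12·sin(2·t). Nous avons la vitesse v(t) = -12·sin(2·t). En substituant t = 1.929913892167768: v(1.929913892167768) = 7.89668168316424.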